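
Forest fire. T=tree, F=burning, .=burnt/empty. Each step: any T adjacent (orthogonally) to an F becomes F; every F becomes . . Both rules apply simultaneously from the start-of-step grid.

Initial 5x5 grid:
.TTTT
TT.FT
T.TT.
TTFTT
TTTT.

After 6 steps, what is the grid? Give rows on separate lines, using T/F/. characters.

Step 1: 7 trees catch fire, 2 burn out
  .TTFT
  TT..F
  T.FF.
  TF.FT
  TTFT.
Step 2: 6 trees catch fire, 7 burn out
  .TF.F
  TT...
  T....
  F...F
  TF.F.
Step 3: 3 trees catch fire, 6 burn out
  .F...
  TT...
  F....
  .....
  F....
Step 4: 2 trees catch fire, 3 burn out
  .....
  FF...
  .....
  .....
  .....
Step 5: 0 trees catch fire, 2 burn out
  .....
  .....
  .....
  .....
  .....
Step 6: 0 trees catch fire, 0 burn out
  .....
  .....
  .....
  .....
  .....

.....
.....
.....
.....
.....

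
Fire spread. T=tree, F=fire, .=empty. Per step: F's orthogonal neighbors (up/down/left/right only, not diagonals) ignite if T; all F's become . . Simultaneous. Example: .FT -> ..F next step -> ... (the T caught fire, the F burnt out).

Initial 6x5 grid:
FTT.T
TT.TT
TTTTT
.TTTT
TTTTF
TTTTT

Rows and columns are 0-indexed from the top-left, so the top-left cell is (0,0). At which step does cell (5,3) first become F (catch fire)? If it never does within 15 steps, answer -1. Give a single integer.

Step 1: cell (5,3)='T' (+5 fires, +2 burnt)
Step 2: cell (5,3)='F' (+7 fires, +5 burnt)
  -> target ignites at step 2
Step 3: cell (5,3)='.' (+6 fires, +7 burnt)
Step 4: cell (5,3)='.' (+6 fires, +6 burnt)
Step 5: cell (5,3)='.' (+1 fires, +6 burnt)
Step 6: cell (5,3)='.' (+0 fires, +1 burnt)
  fire out at step 6

2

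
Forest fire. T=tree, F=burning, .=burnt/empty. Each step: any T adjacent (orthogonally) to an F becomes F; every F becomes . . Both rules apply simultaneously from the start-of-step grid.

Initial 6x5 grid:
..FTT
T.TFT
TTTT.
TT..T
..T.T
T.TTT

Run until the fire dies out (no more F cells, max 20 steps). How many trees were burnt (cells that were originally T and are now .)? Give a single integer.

Step 1: +4 fires, +2 burnt (F count now 4)
Step 2: +2 fires, +4 burnt (F count now 2)
Step 3: +1 fires, +2 burnt (F count now 1)
Step 4: +2 fires, +1 burnt (F count now 2)
Step 5: +2 fires, +2 burnt (F count now 2)
Step 6: +0 fires, +2 burnt (F count now 0)
Fire out after step 6
Initially T: 18, now '.': 23
Total burnt (originally-T cells now '.'): 11

Answer: 11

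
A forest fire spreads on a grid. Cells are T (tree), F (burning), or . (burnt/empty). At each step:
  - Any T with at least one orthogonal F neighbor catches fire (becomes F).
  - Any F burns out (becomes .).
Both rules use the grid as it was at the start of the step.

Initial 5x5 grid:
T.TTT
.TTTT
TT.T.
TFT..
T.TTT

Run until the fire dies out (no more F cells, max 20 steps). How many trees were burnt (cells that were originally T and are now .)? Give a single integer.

Answer: 16

Derivation:
Step 1: +3 fires, +1 burnt (F count now 3)
Step 2: +4 fires, +3 burnt (F count now 4)
Step 3: +2 fires, +4 burnt (F count now 2)
Step 4: +3 fires, +2 burnt (F count now 3)
Step 5: +3 fires, +3 burnt (F count now 3)
Step 6: +1 fires, +3 burnt (F count now 1)
Step 7: +0 fires, +1 burnt (F count now 0)
Fire out after step 7
Initially T: 17, now '.': 24
Total burnt (originally-T cells now '.'): 16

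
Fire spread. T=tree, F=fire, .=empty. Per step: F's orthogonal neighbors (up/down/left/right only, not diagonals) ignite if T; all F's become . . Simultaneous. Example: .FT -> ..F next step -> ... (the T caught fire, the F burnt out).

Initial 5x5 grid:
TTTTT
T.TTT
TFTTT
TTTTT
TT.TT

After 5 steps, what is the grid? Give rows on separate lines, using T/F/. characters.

Step 1: 3 trees catch fire, 1 burn out
  TTTTT
  T.TTT
  F.FTT
  TFTTT
  TT.TT
Step 2: 6 trees catch fire, 3 burn out
  TTTTT
  F.FTT
  ...FT
  F.FTT
  TF.TT
Step 3: 6 trees catch fire, 6 burn out
  FTFTT
  ...FT
  ....F
  ...FT
  F..TT
Step 4: 5 trees catch fire, 6 burn out
  .F.FT
  ....F
  .....
  ....F
  ...FT
Step 5: 2 trees catch fire, 5 burn out
  ....F
  .....
  .....
  .....
  ....F

....F
.....
.....
.....
....F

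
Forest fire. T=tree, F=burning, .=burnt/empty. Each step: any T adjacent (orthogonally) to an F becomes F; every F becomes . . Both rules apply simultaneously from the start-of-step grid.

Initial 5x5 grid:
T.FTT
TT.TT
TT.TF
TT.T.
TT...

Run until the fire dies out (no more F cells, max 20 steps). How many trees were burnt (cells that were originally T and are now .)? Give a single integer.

Step 1: +3 fires, +2 burnt (F count now 3)
Step 2: +3 fires, +3 burnt (F count now 3)
Step 3: +0 fires, +3 burnt (F count now 0)
Fire out after step 3
Initially T: 15, now '.': 16
Total burnt (originally-T cells now '.'): 6

Answer: 6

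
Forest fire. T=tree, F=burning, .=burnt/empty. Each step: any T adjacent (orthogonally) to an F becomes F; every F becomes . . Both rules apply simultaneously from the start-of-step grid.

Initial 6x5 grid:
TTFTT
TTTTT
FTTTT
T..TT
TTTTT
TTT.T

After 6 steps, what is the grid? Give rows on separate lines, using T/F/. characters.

Step 1: 6 trees catch fire, 2 burn out
  TF.FT
  FTFTT
  .FTTT
  F..TT
  TTTTT
  TTT.T
Step 2: 6 trees catch fire, 6 burn out
  F...F
  .F.FT
  ..FTT
  ...TT
  FTTTT
  TTT.T
Step 3: 4 trees catch fire, 6 burn out
  .....
  ....F
  ...FT
  ...TT
  .FTTT
  FTT.T
Step 4: 4 trees catch fire, 4 burn out
  .....
  .....
  ....F
  ...FT
  ..FTT
  .FT.T
Step 5: 3 trees catch fire, 4 burn out
  .....
  .....
  .....
  ....F
  ...FT
  ..F.T
Step 6: 1 trees catch fire, 3 burn out
  .....
  .....
  .....
  .....
  ....F
  ....T

.....
.....
.....
.....
....F
....T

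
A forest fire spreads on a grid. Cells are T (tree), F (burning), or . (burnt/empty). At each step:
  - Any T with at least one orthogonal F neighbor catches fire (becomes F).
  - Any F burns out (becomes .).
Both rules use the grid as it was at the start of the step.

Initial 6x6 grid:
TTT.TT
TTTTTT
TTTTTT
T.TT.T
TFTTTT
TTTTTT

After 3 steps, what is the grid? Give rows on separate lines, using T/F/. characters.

Step 1: 3 trees catch fire, 1 burn out
  TTT.TT
  TTTTTT
  TTTTTT
  T.TT.T
  F.FTTT
  TFTTTT
Step 2: 5 trees catch fire, 3 burn out
  TTT.TT
  TTTTTT
  TTTTTT
  F.FT.T
  ...FTT
  F.FTTT
Step 3: 5 trees catch fire, 5 burn out
  TTT.TT
  TTTTTT
  FTFTTT
  ...F.T
  ....FT
  ...FTT

TTT.TT
TTTTTT
FTFTTT
...F.T
....FT
...FTT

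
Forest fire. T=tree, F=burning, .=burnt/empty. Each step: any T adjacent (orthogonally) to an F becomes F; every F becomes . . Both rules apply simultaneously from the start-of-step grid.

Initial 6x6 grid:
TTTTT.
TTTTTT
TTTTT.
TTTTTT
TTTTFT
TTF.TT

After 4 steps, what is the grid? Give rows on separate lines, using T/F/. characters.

Step 1: 6 trees catch fire, 2 burn out
  TTTTT.
  TTTTTT
  TTTTT.
  TTTTFT
  TTFF.F
  TF..FT
Step 2: 7 trees catch fire, 6 burn out
  TTTTT.
  TTTTTT
  TTTTF.
  TTFF.F
  TF....
  F....F
Step 3: 5 trees catch fire, 7 burn out
  TTTTT.
  TTTTFT
  TTFF..
  TF....
  F.....
  ......
Step 4: 6 trees catch fire, 5 burn out
  TTTTF.
  TTFF.F
  TF....
  F.....
  ......
  ......

TTTTF.
TTFF.F
TF....
F.....
......
......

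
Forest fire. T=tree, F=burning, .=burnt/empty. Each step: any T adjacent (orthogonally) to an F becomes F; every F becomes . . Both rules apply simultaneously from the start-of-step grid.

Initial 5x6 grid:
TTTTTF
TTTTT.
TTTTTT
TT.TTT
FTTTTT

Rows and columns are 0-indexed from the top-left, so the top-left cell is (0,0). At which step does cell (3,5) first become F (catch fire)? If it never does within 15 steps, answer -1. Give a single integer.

Step 1: cell (3,5)='T' (+3 fires, +2 burnt)
Step 2: cell (3,5)='T' (+5 fires, +3 burnt)
Step 3: cell (3,5)='T' (+6 fires, +5 burnt)
Step 4: cell (3,5)='T' (+10 fires, +6 burnt)
Step 5: cell (3,5)='F' (+2 fires, +10 burnt)
  -> target ignites at step 5
Step 6: cell (3,5)='.' (+0 fires, +2 burnt)
  fire out at step 6

5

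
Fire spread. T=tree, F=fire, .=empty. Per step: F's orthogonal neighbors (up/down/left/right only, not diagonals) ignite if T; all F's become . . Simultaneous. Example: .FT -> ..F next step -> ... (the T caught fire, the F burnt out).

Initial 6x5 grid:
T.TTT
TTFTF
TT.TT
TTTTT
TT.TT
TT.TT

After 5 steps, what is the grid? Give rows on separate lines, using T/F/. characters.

Step 1: 5 trees catch fire, 2 burn out
  T.FTF
  TF.F.
  TT.TF
  TTTTT
  TT.TT
  TT.TT
Step 2: 5 trees catch fire, 5 burn out
  T..F.
  F....
  TF.F.
  TTTTF
  TT.TT
  TT.TT
Step 3: 5 trees catch fire, 5 burn out
  F....
  .....
  F....
  TFTF.
  TT.TF
  TT.TT
Step 4: 5 trees catch fire, 5 burn out
  .....
  .....
  .....
  F.F..
  TF.F.
  TT.TF
Step 5: 3 trees catch fire, 5 burn out
  .....
  .....
  .....
  .....
  F....
  TF.F.

.....
.....
.....
.....
F....
TF.F.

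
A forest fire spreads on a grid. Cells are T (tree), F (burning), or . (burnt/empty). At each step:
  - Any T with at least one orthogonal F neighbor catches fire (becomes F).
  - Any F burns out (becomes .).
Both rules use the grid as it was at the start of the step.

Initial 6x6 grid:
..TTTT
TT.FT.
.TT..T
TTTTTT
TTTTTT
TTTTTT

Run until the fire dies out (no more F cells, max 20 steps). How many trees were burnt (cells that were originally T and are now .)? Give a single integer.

Answer: 5

Derivation:
Step 1: +2 fires, +1 burnt (F count now 2)
Step 2: +2 fires, +2 burnt (F count now 2)
Step 3: +1 fires, +2 burnt (F count now 1)
Step 4: +0 fires, +1 burnt (F count now 0)
Fire out after step 4
Initially T: 28, now '.': 13
Total burnt (originally-T cells now '.'): 5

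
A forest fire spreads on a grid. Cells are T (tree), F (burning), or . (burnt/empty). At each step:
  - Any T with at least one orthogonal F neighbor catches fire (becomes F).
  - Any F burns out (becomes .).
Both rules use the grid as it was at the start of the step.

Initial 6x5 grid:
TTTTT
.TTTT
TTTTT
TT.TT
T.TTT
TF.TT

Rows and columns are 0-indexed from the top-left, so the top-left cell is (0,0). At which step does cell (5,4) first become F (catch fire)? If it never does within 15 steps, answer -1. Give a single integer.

Step 1: cell (5,4)='T' (+1 fires, +1 burnt)
Step 2: cell (5,4)='T' (+1 fires, +1 burnt)
Step 3: cell (5,4)='T' (+1 fires, +1 burnt)
Step 4: cell (5,4)='T' (+2 fires, +1 burnt)
Step 5: cell (5,4)='T' (+1 fires, +2 burnt)
Step 6: cell (5,4)='T' (+2 fires, +1 burnt)
Step 7: cell (5,4)='T' (+3 fires, +2 burnt)
Step 8: cell (5,4)='T' (+5 fires, +3 burnt)
Step 9: cell (5,4)='T' (+4 fires, +5 burnt)
Step 10: cell (5,4)='T' (+4 fires, +4 burnt)
Step 11: cell (5,4)='F' (+1 fires, +4 burnt)
  -> target ignites at step 11
Step 12: cell (5,4)='.' (+0 fires, +1 burnt)
  fire out at step 12

11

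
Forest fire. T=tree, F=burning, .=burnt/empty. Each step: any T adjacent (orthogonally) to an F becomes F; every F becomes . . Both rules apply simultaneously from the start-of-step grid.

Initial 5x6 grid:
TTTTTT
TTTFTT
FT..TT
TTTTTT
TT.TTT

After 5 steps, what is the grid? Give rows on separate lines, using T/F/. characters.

Step 1: 6 trees catch fire, 2 burn out
  TTTFTT
  FTF.FT
  .F..TT
  FTTTTT
  TT.TTT
Step 2: 8 trees catch fire, 6 burn out
  FTF.FT
  .F...F
  ....FT
  .FTTTT
  FT.TTT
Step 3: 6 trees catch fire, 8 burn out
  .F...F
  ......
  .....F
  ..FTFT
  .F.TTT
Step 4: 3 trees catch fire, 6 burn out
  ......
  ......
  ......
  ...F.F
  ...TFT
Step 5: 2 trees catch fire, 3 burn out
  ......
  ......
  ......
  ......
  ...F.F

......
......
......
......
...F.F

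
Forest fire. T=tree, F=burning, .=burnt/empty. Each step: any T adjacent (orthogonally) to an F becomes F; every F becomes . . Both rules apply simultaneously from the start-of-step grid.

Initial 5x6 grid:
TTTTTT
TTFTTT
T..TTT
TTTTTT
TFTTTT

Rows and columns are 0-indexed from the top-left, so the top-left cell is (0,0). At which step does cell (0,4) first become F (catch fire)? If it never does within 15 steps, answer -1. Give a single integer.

Step 1: cell (0,4)='T' (+6 fires, +2 burnt)
Step 2: cell (0,4)='T' (+8 fires, +6 burnt)
Step 3: cell (0,4)='F' (+7 fires, +8 burnt)
  -> target ignites at step 3
Step 4: cell (0,4)='.' (+4 fires, +7 burnt)
Step 5: cell (0,4)='.' (+1 fires, +4 burnt)
Step 6: cell (0,4)='.' (+0 fires, +1 burnt)
  fire out at step 6

3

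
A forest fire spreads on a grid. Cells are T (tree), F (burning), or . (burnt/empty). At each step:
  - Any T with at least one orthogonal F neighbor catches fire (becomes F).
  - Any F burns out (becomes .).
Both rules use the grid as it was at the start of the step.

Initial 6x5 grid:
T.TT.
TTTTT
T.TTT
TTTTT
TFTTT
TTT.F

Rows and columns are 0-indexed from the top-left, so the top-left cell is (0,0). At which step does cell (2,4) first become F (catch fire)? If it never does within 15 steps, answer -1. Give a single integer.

Step 1: cell (2,4)='T' (+5 fires, +2 burnt)
Step 2: cell (2,4)='T' (+6 fires, +5 burnt)
Step 3: cell (2,4)='F' (+4 fires, +6 burnt)
  -> target ignites at step 3
Step 4: cell (2,4)='.' (+4 fires, +4 burnt)
Step 5: cell (2,4)='.' (+4 fires, +4 burnt)
Step 6: cell (2,4)='.' (+1 fires, +4 burnt)
Step 7: cell (2,4)='.' (+0 fires, +1 burnt)
  fire out at step 7

3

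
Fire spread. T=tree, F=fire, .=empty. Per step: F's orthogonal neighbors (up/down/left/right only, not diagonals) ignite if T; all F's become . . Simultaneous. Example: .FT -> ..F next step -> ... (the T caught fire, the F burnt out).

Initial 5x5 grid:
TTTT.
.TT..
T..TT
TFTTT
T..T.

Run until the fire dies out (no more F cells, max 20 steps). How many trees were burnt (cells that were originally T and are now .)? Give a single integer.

Step 1: +2 fires, +1 burnt (F count now 2)
Step 2: +3 fires, +2 burnt (F count now 3)
Step 3: +3 fires, +3 burnt (F count now 3)
Step 4: +1 fires, +3 burnt (F count now 1)
Step 5: +0 fires, +1 burnt (F count now 0)
Fire out after step 5
Initially T: 15, now '.': 19
Total burnt (originally-T cells now '.'): 9

Answer: 9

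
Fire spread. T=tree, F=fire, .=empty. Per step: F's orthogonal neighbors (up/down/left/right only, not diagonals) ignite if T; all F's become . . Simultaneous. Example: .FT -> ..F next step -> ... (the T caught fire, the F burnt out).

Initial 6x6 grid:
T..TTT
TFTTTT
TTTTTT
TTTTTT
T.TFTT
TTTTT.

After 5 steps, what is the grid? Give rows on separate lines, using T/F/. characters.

Step 1: 7 trees catch fire, 2 burn out
  T..TTT
  F.FTTT
  TFTTTT
  TTTFTT
  T.F.FT
  TTTFT.
Step 2: 11 trees catch fire, 7 burn out
  F..TTT
  ...FTT
  F.FFTT
  TFF.FT
  T....F
  TTF.F.
Step 3: 6 trees catch fire, 11 burn out
  ...FTT
  ....FT
  ....FT
  F....F
  T.....
  TF....
Step 4: 5 trees catch fire, 6 burn out
  ....FT
  .....F
  .....F
  ......
  F.....
  F.....
Step 5: 1 trees catch fire, 5 burn out
  .....F
  ......
  ......
  ......
  ......
  ......

.....F
......
......
......
......
......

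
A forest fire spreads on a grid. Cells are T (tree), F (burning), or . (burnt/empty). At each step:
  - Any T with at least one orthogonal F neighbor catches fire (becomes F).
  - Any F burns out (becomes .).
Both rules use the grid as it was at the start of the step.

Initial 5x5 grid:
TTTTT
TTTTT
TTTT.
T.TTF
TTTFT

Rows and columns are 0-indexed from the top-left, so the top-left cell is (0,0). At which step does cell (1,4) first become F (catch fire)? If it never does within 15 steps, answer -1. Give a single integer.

Step 1: cell (1,4)='T' (+3 fires, +2 burnt)
Step 2: cell (1,4)='T' (+3 fires, +3 burnt)
Step 3: cell (1,4)='T' (+3 fires, +3 burnt)
Step 4: cell (1,4)='F' (+5 fires, +3 burnt)
  -> target ignites at step 4
Step 5: cell (1,4)='.' (+4 fires, +5 burnt)
Step 6: cell (1,4)='.' (+2 fires, +4 burnt)
Step 7: cell (1,4)='.' (+1 fires, +2 burnt)
Step 8: cell (1,4)='.' (+0 fires, +1 burnt)
  fire out at step 8

4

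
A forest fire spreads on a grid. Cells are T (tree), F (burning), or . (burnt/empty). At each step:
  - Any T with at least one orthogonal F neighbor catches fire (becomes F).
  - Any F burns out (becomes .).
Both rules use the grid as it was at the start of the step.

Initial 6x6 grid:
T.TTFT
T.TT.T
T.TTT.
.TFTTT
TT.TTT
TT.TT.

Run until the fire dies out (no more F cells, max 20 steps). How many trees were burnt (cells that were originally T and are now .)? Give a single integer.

Answer: 22

Derivation:
Step 1: +5 fires, +2 burnt (F count now 5)
Step 2: +8 fires, +5 burnt (F count now 8)
Step 3: +6 fires, +8 burnt (F count now 6)
Step 4: +3 fires, +6 burnt (F count now 3)
Step 5: +0 fires, +3 burnt (F count now 0)
Fire out after step 5
Initially T: 25, now '.': 33
Total burnt (originally-T cells now '.'): 22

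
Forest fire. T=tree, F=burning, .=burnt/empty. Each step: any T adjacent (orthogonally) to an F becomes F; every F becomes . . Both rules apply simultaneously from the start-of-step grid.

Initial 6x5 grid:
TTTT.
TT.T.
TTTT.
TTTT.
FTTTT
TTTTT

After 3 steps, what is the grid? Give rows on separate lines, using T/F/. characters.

Step 1: 3 trees catch fire, 1 burn out
  TTTT.
  TT.T.
  TTTT.
  FTTT.
  .FTTT
  FTTTT
Step 2: 4 trees catch fire, 3 burn out
  TTTT.
  TT.T.
  FTTT.
  .FTT.
  ..FTT
  .FTTT
Step 3: 5 trees catch fire, 4 burn out
  TTTT.
  FT.T.
  .FTT.
  ..FT.
  ...FT
  ..FTT

TTTT.
FT.T.
.FTT.
..FT.
...FT
..FTT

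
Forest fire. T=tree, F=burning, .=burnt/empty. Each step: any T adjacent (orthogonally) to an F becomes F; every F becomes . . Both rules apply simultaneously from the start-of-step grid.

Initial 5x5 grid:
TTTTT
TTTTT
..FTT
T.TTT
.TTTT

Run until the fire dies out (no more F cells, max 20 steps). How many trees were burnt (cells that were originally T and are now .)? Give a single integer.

Step 1: +3 fires, +1 burnt (F count now 3)
Step 2: +6 fires, +3 burnt (F count now 6)
Step 3: +7 fires, +6 burnt (F count now 7)
Step 4: +3 fires, +7 burnt (F count now 3)
Step 5: +0 fires, +3 burnt (F count now 0)
Fire out after step 5
Initially T: 20, now '.': 24
Total burnt (originally-T cells now '.'): 19

Answer: 19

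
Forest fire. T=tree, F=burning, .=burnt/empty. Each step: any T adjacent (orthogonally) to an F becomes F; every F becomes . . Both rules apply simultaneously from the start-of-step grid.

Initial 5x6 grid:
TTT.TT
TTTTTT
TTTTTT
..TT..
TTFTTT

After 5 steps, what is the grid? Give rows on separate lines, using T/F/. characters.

Step 1: 3 trees catch fire, 1 burn out
  TTT.TT
  TTTTTT
  TTTTTT
  ..FT..
  TF.FTT
Step 2: 4 trees catch fire, 3 burn out
  TTT.TT
  TTTTTT
  TTFTTT
  ...F..
  F...FT
Step 3: 4 trees catch fire, 4 burn out
  TTT.TT
  TTFTTT
  TF.FTT
  ......
  .....F
Step 4: 5 trees catch fire, 4 burn out
  TTF.TT
  TF.FTT
  F...FT
  ......
  ......
Step 5: 4 trees catch fire, 5 burn out
  TF..TT
  F...FT
  .....F
  ......
  ......

TF..TT
F...FT
.....F
......
......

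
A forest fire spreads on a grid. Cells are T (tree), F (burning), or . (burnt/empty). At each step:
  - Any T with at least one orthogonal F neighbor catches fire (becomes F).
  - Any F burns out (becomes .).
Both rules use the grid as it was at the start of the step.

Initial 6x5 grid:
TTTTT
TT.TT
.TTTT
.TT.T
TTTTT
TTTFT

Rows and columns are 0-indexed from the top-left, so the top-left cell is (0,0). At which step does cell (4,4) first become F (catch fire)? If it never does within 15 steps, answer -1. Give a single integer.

Step 1: cell (4,4)='T' (+3 fires, +1 burnt)
Step 2: cell (4,4)='F' (+3 fires, +3 burnt)
  -> target ignites at step 2
Step 3: cell (4,4)='.' (+4 fires, +3 burnt)
Step 4: cell (4,4)='.' (+4 fires, +4 burnt)
Step 5: cell (4,4)='.' (+3 fires, +4 burnt)
Step 6: cell (4,4)='.' (+3 fires, +3 burnt)
Step 7: cell (4,4)='.' (+3 fires, +3 burnt)
Step 8: cell (4,4)='.' (+2 fires, +3 burnt)
Step 9: cell (4,4)='.' (+0 fires, +2 burnt)
  fire out at step 9

2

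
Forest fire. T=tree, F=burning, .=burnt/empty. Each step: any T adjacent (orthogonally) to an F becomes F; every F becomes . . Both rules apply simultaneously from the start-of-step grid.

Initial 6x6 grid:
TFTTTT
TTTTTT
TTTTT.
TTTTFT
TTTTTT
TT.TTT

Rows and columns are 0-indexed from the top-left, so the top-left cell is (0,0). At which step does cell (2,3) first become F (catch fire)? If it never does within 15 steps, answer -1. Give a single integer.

Step 1: cell (2,3)='T' (+7 fires, +2 burnt)
Step 2: cell (2,3)='F' (+10 fires, +7 burnt)
  -> target ignites at step 2
Step 3: cell (2,3)='.' (+9 fires, +10 burnt)
Step 4: cell (2,3)='.' (+3 fires, +9 burnt)
Step 5: cell (2,3)='.' (+2 fires, +3 burnt)
Step 6: cell (2,3)='.' (+1 fires, +2 burnt)
Step 7: cell (2,3)='.' (+0 fires, +1 burnt)
  fire out at step 7

2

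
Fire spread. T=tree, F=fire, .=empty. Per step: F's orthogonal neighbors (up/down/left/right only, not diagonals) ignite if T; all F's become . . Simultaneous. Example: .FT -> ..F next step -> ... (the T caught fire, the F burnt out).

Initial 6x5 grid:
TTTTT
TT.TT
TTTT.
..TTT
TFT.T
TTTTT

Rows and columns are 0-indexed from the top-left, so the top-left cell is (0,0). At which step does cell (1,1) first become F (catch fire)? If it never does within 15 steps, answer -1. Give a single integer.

Step 1: cell (1,1)='T' (+3 fires, +1 burnt)
Step 2: cell (1,1)='T' (+3 fires, +3 burnt)
Step 3: cell (1,1)='T' (+3 fires, +3 burnt)
Step 4: cell (1,1)='T' (+4 fires, +3 burnt)
Step 5: cell (1,1)='F' (+4 fires, +4 burnt)
  -> target ignites at step 5
Step 6: cell (1,1)='.' (+4 fires, +4 burnt)
Step 7: cell (1,1)='.' (+3 fires, +4 burnt)
Step 8: cell (1,1)='.' (+0 fires, +3 burnt)
  fire out at step 8

5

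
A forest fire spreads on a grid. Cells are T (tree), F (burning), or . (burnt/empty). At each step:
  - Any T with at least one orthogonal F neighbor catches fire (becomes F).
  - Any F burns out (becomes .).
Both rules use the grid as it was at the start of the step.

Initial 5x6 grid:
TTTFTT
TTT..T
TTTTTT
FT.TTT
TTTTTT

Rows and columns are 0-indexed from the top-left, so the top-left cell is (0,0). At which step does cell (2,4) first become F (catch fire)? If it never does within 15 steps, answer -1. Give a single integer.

Step 1: cell (2,4)='T' (+5 fires, +2 burnt)
Step 2: cell (2,4)='T' (+6 fires, +5 burnt)
Step 3: cell (2,4)='T' (+5 fires, +6 burnt)
Step 4: cell (2,4)='T' (+3 fires, +5 burnt)
Step 5: cell (2,4)='F' (+4 fires, +3 burnt)
  -> target ignites at step 5
Step 6: cell (2,4)='.' (+2 fires, +4 burnt)
Step 7: cell (2,4)='.' (+0 fires, +2 burnt)
  fire out at step 7

5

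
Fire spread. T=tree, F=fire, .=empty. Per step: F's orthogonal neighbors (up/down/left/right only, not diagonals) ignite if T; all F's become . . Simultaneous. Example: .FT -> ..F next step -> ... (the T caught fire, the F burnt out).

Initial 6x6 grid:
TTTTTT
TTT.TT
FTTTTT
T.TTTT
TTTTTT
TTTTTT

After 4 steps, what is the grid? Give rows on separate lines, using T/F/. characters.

Step 1: 3 trees catch fire, 1 burn out
  TTTTTT
  FTT.TT
  .FTTTT
  F.TTTT
  TTTTTT
  TTTTTT
Step 2: 4 trees catch fire, 3 burn out
  FTTTTT
  .FT.TT
  ..FTTT
  ..TTTT
  FTTTTT
  TTTTTT
Step 3: 6 trees catch fire, 4 burn out
  .FTTTT
  ..F.TT
  ...FTT
  ..FTTT
  .FTTTT
  FTTTTT
Step 4: 5 trees catch fire, 6 burn out
  ..FTTT
  ....TT
  ....FT
  ...FTT
  ..FTTT
  .FTTTT

..FTTT
....TT
....FT
...FTT
..FTTT
.FTTTT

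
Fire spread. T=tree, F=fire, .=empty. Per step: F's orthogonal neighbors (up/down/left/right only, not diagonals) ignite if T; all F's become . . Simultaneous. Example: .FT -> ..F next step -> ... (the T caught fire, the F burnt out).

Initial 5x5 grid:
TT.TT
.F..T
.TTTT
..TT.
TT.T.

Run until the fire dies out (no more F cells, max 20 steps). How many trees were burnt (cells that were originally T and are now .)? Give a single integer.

Answer: 12

Derivation:
Step 1: +2 fires, +1 burnt (F count now 2)
Step 2: +2 fires, +2 burnt (F count now 2)
Step 3: +2 fires, +2 burnt (F count now 2)
Step 4: +2 fires, +2 burnt (F count now 2)
Step 5: +2 fires, +2 burnt (F count now 2)
Step 6: +1 fires, +2 burnt (F count now 1)
Step 7: +1 fires, +1 burnt (F count now 1)
Step 8: +0 fires, +1 burnt (F count now 0)
Fire out after step 8
Initially T: 14, now '.': 23
Total burnt (originally-T cells now '.'): 12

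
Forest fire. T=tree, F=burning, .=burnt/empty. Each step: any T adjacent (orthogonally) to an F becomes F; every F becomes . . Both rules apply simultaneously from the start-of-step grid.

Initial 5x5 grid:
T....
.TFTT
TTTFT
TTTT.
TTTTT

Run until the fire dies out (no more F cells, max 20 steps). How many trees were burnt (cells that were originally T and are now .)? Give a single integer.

Step 1: +5 fires, +2 burnt (F count now 5)
Step 2: +4 fires, +5 burnt (F count now 4)
Step 3: +4 fires, +4 burnt (F count now 4)
Step 4: +2 fires, +4 burnt (F count now 2)
Step 5: +1 fires, +2 burnt (F count now 1)
Step 6: +0 fires, +1 burnt (F count now 0)
Fire out after step 6
Initially T: 17, now '.': 24
Total burnt (originally-T cells now '.'): 16

Answer: 16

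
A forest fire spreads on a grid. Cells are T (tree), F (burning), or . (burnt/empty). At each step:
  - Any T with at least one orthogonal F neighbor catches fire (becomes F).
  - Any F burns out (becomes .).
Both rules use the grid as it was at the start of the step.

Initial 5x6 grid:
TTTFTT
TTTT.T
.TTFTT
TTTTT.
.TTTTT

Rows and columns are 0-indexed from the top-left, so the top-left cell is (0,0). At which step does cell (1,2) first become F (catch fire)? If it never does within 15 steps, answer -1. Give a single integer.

Step 1: cell (1,2)='T' (+6 fires, +2 burnt)
Step 2: cell (1,2)='F' (+8 fires, +6 burnt)
  -> target ignites at step 2
Step 3: cell (1,2)='.' (+6 fires, +8 burnt)
Step 4: cell (1,2)='.' (+4 fires, +6 burnt)
Step 5: cell (1,2)='.' (+0 fires, +4 burnt)
  fire out at step 5

2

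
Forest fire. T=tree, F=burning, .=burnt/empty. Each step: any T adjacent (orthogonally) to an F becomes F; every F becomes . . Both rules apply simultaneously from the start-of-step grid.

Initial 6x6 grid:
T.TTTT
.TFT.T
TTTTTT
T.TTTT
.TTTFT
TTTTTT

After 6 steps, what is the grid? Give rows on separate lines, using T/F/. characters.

Step 1: 8 trees catch fire, 2 burn out
  T.FTTT
  .F.F.T
  TTFTTT
  T.TTFT
  .TTF.F
  TTTTFT
Step 2: 10 trees catch fire, 8 burn out
  T..FTT
  .....T
  TF.FFT
  T.FF.F
  .TF...
  TTTF.F
Step 3: 5 trees catch fire, 10 burn out
  T...FT
  .....T
  F....F
  T.....
  .F....
  TTF...
Step 4: 4 trees catch fire, 5 burn out
  T....F
  .....F
  ......
  F.....
  ......
  TF....
Step 5: 1 trees catch fire, 4 burn out
  T.....
  ......
  ......
  ......
  ......
  F.....
Step 6: 0 trees catch fire, 1 burn out
  T.....
  ......
  ......
  ......
  ......
  ......

T.....
......
......
......
......
......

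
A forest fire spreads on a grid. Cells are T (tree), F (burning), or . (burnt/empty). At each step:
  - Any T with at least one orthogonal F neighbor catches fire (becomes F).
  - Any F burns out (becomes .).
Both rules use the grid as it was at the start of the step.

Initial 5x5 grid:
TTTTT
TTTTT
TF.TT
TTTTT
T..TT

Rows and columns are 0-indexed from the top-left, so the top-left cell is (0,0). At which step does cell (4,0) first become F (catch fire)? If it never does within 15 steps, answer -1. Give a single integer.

Step 1: cell (4,0)='T' (+3 fires, +1 burnt)
Step 2: cell (4,0)='T' (+5 fires, +3 burnt)
Step 3: cell (4,0)='F' (+5 fires, +5 burnt)
  -> target ignites at step 3
Step 4: cell (4,0)='.' (+5 fires, +5 burnt)
Step 5: cell (4,0)='.' (+3 fires, +5 burnt)
Step 6: cell (4,0)='.' (+0 fires, +3 burnt)
  fire out at step 6

3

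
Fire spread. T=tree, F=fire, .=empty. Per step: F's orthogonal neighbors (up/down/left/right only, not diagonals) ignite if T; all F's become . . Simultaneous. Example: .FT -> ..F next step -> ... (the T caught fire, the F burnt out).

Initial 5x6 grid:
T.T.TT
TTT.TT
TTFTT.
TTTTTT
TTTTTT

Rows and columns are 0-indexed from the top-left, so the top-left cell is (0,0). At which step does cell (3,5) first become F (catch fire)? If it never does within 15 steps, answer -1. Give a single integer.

Step 1: cell (3,5)='T' (+4 fires, +1 burnt)
Step 2: cell (3,5)='T' (+7 fires, +4 burnt)
Step 3: cell (3,5)='T' (+6 fires, +7 burnt)
Step 4: cell (3,5)='F' (+6 fires, +6 burnt)
  -> target ignites at step 4
Step 5: cell (3,5)='.' (+2 fires, +6 burnt)
Step 6: cell (3,5)='.' (+0 fires, +2 burnt)
  fire out at step 6

4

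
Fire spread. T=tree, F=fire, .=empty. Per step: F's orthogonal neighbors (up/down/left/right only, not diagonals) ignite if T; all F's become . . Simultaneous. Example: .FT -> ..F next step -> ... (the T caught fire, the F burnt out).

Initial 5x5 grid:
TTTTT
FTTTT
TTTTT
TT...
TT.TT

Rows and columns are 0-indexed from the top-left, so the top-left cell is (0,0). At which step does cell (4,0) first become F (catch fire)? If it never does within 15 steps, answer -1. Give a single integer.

Step 1: cell (4,0)='T' (+3 fires, +1 burnt)
Step 2: cell (4,0)='T' (+4 fires, +3 burnt)
Step 3: cell (4,0)='F' (+5 fires, +4 burnt)
  -> target ignites at step 3
Step 4: cell (4,0)='.' (+4 fires, +5 burnt)
Step 5: cell (4,0)='.' (+2 fires, +4 burnt)
Step 6: cell (4,0)='.' (+0 fires, +2 burnt)
  fire out at step 6

3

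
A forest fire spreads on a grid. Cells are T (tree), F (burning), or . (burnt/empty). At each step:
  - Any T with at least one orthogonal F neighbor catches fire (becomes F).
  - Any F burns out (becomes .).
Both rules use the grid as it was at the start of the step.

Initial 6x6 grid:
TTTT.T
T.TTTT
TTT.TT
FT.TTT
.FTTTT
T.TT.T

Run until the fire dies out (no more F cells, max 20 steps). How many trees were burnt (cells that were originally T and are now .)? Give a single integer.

Answer: 26

Derivation:
Step 1: +3 fires, +2 burnt (F count now 3)
Step 2: +4 fires, +3 burnt (F count now 4)
Step 3: +5 fires, +4 burnt (F count now 5)
Step 4: +4 fires, +5 burnt (F count now 4)
Step 5: +5 fires, +4 burnt (F count now 5)
Step 6: +3 fires, +5 burnt (F count now 3)
Step 7: +1 fires, +3 burnt (F count now 1)
Step 8: +1 fires, +1 burnt (F count now 1)
Step 9: +0 fires, +1 burnt (F count now 0)
Fire out after step 9
Initially T: 27, now '.': 35
Total burnt (originally-T cells now '.'): 26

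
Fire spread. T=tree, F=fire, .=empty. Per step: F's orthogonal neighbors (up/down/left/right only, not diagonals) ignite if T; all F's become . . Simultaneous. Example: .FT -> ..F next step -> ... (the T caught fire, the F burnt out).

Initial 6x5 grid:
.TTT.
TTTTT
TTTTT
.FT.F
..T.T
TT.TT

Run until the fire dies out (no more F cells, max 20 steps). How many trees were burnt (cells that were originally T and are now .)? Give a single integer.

Step 1: +4 fires, +2 burnt (F count now 4)
Step 2: +7 fires, +4 burnt (F count now 7)
Step 3: +5 fires, +7 burnt (F count now 5)
Step 4: +2 fires, +5 burnt (F count now 2)
Step 5: +0 fires, +2 burnt (F count now 0)
Fire out after step 5
Initially T: 20, now '.': 28
Total burnt (originally-T cells now '.'): 18

Answer: 18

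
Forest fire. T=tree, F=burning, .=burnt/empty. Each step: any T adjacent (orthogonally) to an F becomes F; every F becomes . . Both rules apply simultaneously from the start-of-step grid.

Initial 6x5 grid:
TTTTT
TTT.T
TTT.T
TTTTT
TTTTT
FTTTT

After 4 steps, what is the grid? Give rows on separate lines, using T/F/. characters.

Step 1: 2 trees catch fire, 1 burn out
  TTTTT
  TTT.T
  TTT.T
  TTTTT
  FTTTT
  .FTTT
Step 2: 3 trees catch fire, 2 burn out
  TTTTT
  TTT.T
  TTT.T
  FTTTT
  .FTTT
  ..FTT
Step 3: 4 trees catch fire, 3 burn out
  TTTTT
  TTT.T
  FTT.T
  .FTTT
  ..FTT
  ...FT
Step 4: 5 trees catch fire, 4 burn out
  TTTTT
  FTT.T
  .FT.T
  ..FTT
  ...FT
  ....F

TTTTT
FTT.T
.FT.T
..FTT
...FT
....F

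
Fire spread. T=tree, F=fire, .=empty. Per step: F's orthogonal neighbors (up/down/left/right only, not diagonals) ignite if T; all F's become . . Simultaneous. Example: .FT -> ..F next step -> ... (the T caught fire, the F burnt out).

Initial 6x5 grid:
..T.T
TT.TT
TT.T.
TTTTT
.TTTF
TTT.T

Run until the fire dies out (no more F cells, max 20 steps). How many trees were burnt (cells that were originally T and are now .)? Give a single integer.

Step 1: +3 fires, +1 burnt (F count now 3)
Step 2: +2 fires, +3 burnt (F count now 2)
Step 3: +4 fires, +2 burnt (F count now 4)
Step 4: +3 fires, +4 burnt (F count now 3)
Step 5: +4 fires, +3 burnt (F count now 4)
Step 6: +3 fires, +4 burnt (F count now 3)
Step 7: +1 fires, +3 burnt (F count now 1)
Step 8: +0 fires, +1 burnt (F count now 0)
Fire out after step 8
Initially T: 21, now '.': 29
Total burnt (originally-T cells now '.'): 20

Answer: 20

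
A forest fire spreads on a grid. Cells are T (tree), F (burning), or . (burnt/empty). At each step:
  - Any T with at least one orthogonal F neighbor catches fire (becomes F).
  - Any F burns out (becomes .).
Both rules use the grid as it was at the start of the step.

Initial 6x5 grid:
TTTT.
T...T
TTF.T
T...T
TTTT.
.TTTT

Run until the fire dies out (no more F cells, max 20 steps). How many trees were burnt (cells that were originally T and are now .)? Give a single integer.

Step 1: +1 fires, +1 burnt (F count now 1)
Step 2: +1 fires, +1 burnt (F count now 1)
Step 3: +2 fires, +1 burnt (F count now 2)
Step 4: +2 fires, +2 burnt (F count now 2)
Step 5: +2 fires, +2 burnt (F count now 2)
Step 6: +3 fires, +2 burnt (F count now 3)
Step 7: +3 fires, +3 burnt (F count now 3)
Step 8: +1 fires, +3 burnt (F count now 1)
Step 9: +1 fires, +1 burnt (F count now 1)
Step 10: +0 fires, +1 burnt (F count now 0)
Fire out after step 10
Initially T: 19, now '.': 27
Total burnt (originally-T cells now '.'): 16

Answer: 16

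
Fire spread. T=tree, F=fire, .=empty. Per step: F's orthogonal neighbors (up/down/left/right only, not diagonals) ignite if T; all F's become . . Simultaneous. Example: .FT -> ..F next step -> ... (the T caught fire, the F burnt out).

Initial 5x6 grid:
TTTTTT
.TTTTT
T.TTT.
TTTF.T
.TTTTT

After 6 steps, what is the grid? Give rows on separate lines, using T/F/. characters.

Step 1: 3 trees catch fire, 1 burn out
  TTTTTT
  .TTTTT
  T.TFT.
  TTF..T
  .TTFTT
Step 2: 6 trees catch fire, 3 burn out
  TTTTTT
  .TTFTT
  T.F.F.
  TF...T
  .TF.FT
Step 3: 6 trees catch fire, 6 burn out
  TTTFTT
  .TF.FT
  T.....
  F....T
  .F...F
Step 4: 6 trees catch fire, 6 burn out
  TTF.FT
  .F...F
  F.....
  .....F
  ......
Step 5: 2 trees catch fire, 6 burn out
  TF...F
  ......
  ......
  ......
  ......
Step 6: 1 trees catch fire, 2 burn out
  F.....
  ......
  ......
  ......
  ......

F.....
......
......
......
......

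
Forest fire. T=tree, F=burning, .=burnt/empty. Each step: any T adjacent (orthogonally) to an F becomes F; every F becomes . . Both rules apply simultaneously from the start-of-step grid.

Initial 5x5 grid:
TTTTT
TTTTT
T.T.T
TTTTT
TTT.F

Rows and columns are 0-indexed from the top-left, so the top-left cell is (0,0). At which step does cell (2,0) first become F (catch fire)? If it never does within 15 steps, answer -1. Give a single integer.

Step 1: cell (2,0)='T' (+1 fires, +1 burnt)
Step 2: cell (2,0)='T' (+2 fires, +1 burnt)
Step 3: cell (2,0)='T' (+2 fires, +2 burnt)
Step 4: cell (2,0)='T' (+5 fires, +2 burnt)
Step 5: cell (2,0)='T' (+4 fires, +5 burnt)
Step 6: cell (2,0)='F' (+4 fires, +4 burnt)
  -> target ignites at step 6
Step 7: cell (2,0)='.' (+2 fires, +4 burnt)
Step 8: cell (2,0)='.' (+1 fires, +2 burnt)
Step 9: cell (2,0)='.' (+0 fires, +1 burnt)
  fire out at step 9

6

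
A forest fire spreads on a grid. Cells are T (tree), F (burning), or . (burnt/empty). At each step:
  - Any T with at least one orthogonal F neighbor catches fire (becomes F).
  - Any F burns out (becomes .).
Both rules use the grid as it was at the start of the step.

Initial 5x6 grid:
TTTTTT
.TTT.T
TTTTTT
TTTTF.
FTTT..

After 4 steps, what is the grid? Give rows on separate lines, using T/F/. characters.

Step 1: 4 trees catch fire, 2 burn out
  TTTTTT
  .TTT.T
  TTTTFT
  FTTF..
  .FTT..
Step 2: 7 trees catch fire, 4 burn out
  TTTTTT
  .TTT.T
  FTTF.F
  .FF...
  ..FF..
Step 3: 4 trees catch fire, 7 burn out
  TTTTTT
  .TTF.F
  .FF...
  ......
  ......
Step 4: 4 trees catch fire, 4 burn out
  TTTFTF
  .FF...
  ......
  ......
  ......

TTTFTF
.FF...
......
......
......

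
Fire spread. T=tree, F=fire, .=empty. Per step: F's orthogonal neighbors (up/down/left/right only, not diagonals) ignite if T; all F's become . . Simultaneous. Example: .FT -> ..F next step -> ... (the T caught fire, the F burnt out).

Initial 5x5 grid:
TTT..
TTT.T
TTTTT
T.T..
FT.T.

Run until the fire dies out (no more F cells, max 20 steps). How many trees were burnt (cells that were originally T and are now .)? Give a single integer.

Answer: 15

Derivation:
Step 1: +2 fires, +1 burnt (F count now 2)
Step 2: +1 fires, +2 burnt (F count now 1)
Step 3: +2 fires, +1 burnt (F count now 2)
Step 4: +3 fires, +2 burnt (F count now 3)
Step 5: +4 fires, +3 burnt (F count now 4)
Step 6: +2 fires, +4 burnt (F count now 2)
Step 7: +1 fires, +2 burnt (F count now 1)
Step 8: +0 fires, +1 burnt (F count now 0)
Fire out after step 8
Initially T: 16, now '.': 24
Total burnt (originally-T cells now '.'): 15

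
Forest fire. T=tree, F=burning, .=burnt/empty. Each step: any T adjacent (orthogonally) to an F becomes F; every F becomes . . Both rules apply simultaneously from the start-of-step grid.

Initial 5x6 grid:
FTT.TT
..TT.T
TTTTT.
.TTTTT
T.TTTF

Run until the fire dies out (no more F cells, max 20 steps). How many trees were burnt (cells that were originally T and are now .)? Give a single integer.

Answer: 17

Derivation:
Step 1: +3 fires, +2 burnt (F count now 3)
Step 2: +3 fires, +3 burnt (F count now 3)
Step 3: +4 fires, +3 burnt (F count now 4)
Step 4: +4 fires, +4 burnt (F count now 4)
Step 5: +2 fires, +4 burnt (F count now 2)
Step 6: +1 fires, +2 burnt (F count now 1)
Step 7: +0 fires, +1 burnt (F count now 0)
Fire out after step 7
Initially T: 21, now '.': 26
Total burnt (originally-T cells now '.'): 17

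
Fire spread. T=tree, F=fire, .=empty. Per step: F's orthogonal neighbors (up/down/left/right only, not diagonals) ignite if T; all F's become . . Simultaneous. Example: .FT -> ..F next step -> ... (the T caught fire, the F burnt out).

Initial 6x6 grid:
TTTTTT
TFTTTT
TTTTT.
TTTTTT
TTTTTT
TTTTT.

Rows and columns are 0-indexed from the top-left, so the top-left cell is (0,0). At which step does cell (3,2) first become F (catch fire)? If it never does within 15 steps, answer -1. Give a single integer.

Step 1: cell (3,2)='T' (+4 fires, +1 burnt)
Step 2: cell (3,2)='T' (+6 fires, +4 burnt)
Step 3: cell (3,2)='F' (+6 fires, +6 burnt)
  -> target ignites at step 3
Step 4: cell (3,2)='.' (+7 fires, +6 burnt)
Step 5: cell (3,2)='.' (+5 fires, +7 burnt)
Step 6: cell (3,2)='.' (+3 fires, +5 burnt)
Step 7: cell (3,2)='.' (+2 fires, +3 burnt)
Step 8: cell (3,2)='.' (+0 fires, +2 burnt)
  fire out at step 8

3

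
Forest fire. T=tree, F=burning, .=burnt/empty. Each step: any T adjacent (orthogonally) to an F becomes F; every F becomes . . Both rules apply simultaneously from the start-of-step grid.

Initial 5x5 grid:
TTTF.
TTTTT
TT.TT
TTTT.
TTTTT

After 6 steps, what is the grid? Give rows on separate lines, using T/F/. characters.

Step 1: 2 trees catch fire, 1 burn out
  TTF..
  TTTFT
  TT.TT
  TTTT.
  TTTTT
Step 2: 4 trees catch fire, 2 burn out
  TF...
  TTF.F
  TT.FT
  TTTT.
  TTTTT
Step 3: 4 trees catch fire, 4 burn out
  F....
  TF...
  TT..F
  TTTF.
  TTTTT
Step 4: 4 trees catch fire, 4 burn out
  .....
  F....
  TF...
  TTF..
  TTTFT
Step 5: 4 trees catch fire, 4 burn out
  .....
  .....
  F....
  TF...
  TTF.F
Step 6: 2 trees catch fire, 4 burn out
  .....
  .....
  .....
  F....
  TF...

.....
.....
.....
F....
TF...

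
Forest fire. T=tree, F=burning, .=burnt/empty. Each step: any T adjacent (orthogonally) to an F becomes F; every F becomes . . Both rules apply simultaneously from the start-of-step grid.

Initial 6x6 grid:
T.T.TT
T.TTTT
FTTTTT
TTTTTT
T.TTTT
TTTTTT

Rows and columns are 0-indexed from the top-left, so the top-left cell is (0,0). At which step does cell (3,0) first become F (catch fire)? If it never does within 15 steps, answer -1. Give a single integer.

Step 1: cell (3,0)='F' (+3 fires, +1 burnt)
  -> target ignites at step 1
Step 2: cell (3,0)='.' (+4 fires, +3 burnt)
Step 3: cell (3,0)='.' (+4 fires, +4 burnt)
Step 4: cell (3,0)='.' (+6 fires, +4 burnt)
Step 5: cell (3,0)='.' (+5 fires, +6 burnt)
Step 6: cell (3,0)='.' (+5 fires, +5 burnt)
Step 7: cell (3,0)='.' (+3 fires, +5 burnt)
Step 8: cell (3,0)='.' (+1 fires, +3 burnt)
Step 9: cell (3,0)='.' (+0 fires, +1 burnt)
  fire out at step 9

1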